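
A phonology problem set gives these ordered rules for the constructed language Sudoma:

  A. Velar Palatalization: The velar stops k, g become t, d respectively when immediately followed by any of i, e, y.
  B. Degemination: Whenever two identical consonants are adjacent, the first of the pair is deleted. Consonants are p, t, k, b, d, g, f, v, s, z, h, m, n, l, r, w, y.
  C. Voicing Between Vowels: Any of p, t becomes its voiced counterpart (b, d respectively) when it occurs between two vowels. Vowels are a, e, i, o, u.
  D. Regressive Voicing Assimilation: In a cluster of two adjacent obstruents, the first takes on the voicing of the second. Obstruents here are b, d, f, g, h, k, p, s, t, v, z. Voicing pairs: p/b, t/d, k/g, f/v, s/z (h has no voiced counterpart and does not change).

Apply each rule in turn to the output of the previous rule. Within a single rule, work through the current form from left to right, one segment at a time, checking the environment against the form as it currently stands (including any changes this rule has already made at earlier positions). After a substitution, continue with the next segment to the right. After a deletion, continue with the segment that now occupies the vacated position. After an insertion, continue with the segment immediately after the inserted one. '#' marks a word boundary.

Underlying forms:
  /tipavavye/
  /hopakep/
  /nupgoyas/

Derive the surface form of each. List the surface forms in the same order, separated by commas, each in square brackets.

/tipavavye/:
  A Velar Palatalization: no change — [tipavavye]
  B Degemination: no change — [tipavavye]
  C Voicing Between Vowels: [tipavavye] → [tibavavye]
  D Regressive Voicing Assimilation: no change — [tibavavye]
/hopakep/:
  A Velar Palatalization: [hopakep] → [hopatep]
  B Degemination: no change — [hopatep]
  C Voicing Between Vowels: [hopatep] → [hobadep]
  D Regressive Voicing Assimilation: no change — [hobadep]
/nupgoyas/:
  A Velar Palatalization: no change — [nupgoyas]
  B Degemination: no change — [nupgoyas]
  C Voicing Between Vowels: no change — [nupgoyas]
  D Regressive Voicing Assimilation: [nupgoyas] → [nubgoyas]

[tibavavye], [hobadep], [nubgoyas]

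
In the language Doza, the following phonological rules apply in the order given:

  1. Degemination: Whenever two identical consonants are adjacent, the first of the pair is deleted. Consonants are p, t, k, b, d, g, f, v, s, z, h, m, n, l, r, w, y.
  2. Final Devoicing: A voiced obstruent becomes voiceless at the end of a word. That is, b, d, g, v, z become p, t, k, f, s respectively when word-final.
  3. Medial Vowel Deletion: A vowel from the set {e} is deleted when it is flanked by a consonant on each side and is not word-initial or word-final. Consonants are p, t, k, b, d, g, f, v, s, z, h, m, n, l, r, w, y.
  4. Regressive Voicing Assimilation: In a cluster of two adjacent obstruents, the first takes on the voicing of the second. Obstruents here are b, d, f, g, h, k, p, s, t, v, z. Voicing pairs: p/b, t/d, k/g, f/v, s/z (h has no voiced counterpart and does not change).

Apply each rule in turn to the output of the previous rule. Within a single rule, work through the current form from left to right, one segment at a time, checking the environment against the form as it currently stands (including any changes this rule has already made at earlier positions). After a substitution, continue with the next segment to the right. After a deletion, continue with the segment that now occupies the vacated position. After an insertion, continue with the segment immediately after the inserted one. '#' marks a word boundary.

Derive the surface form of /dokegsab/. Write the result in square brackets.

1 Degemination: no change — [dokegsab]
2 Final Devoicing: [dokegsab] → [dokegsap]
3 Medial Vowel Deletion: [dokegsap] → [dokgsap]
4 Regressive Voicing Assimilation: [dokgsap] → [dogksap]

[dogksap]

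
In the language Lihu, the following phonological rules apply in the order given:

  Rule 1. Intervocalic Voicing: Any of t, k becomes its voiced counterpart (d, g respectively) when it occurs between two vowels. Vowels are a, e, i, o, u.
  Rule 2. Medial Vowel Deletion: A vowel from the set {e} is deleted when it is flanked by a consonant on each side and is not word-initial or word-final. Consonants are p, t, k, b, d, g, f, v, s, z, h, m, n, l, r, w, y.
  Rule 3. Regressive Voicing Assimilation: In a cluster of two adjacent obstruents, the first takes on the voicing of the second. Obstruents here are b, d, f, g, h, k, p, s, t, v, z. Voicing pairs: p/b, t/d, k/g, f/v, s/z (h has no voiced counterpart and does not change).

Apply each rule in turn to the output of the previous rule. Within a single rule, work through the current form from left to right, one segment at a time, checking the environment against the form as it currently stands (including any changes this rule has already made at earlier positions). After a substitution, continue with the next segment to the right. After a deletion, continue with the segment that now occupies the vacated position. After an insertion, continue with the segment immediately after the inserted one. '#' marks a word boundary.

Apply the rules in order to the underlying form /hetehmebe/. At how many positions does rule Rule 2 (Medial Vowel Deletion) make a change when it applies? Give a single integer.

Rule 1 Intervocalic Voicing: [hetehmebe] → [hedehmebe]
Rule 2 Medial Vowel Deletion: [hedehmebe] → [hdhmbe]
Rule 3 Regressive Voicing Assimilation: [hdhmbe] → [hthmbe]
Rule Rule 2 changed 3 position(s).

3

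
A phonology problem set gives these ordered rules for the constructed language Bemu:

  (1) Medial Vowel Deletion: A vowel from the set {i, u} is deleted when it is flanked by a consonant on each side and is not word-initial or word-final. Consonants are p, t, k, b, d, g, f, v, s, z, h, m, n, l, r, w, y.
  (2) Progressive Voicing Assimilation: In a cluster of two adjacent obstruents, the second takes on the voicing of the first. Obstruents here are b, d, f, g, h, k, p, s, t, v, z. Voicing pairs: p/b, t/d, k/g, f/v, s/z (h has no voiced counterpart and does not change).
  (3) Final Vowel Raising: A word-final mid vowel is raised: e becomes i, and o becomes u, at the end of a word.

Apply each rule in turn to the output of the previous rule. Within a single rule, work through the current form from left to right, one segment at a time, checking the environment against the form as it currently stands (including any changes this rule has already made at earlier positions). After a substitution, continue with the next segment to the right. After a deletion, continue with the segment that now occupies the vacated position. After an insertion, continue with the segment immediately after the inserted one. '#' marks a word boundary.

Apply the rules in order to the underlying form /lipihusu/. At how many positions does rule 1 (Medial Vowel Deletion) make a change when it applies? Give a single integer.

3

(1) Medial Vowel Deletion: [lipihusu] → [lphsu]
(2) Progressive Voicing Assimilation: no change — [lphsu]
(3) Final Vowel Raising: no change — [lphsu]
Rule 1 changed 3 position(s).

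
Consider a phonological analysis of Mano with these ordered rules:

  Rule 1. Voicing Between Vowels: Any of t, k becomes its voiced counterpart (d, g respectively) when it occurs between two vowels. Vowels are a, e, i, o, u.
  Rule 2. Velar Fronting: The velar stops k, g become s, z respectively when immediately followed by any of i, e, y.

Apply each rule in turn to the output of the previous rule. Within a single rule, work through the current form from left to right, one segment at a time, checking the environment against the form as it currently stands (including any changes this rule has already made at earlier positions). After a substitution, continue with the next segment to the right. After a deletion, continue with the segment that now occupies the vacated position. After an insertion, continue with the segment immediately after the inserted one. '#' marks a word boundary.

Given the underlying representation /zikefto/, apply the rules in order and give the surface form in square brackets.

[zizefto]

Rule 1 Voicing Between Vowels: [zikefto] → [zigefto]
Rule 2 Velar Fronting: [zigefto] → [zizefto]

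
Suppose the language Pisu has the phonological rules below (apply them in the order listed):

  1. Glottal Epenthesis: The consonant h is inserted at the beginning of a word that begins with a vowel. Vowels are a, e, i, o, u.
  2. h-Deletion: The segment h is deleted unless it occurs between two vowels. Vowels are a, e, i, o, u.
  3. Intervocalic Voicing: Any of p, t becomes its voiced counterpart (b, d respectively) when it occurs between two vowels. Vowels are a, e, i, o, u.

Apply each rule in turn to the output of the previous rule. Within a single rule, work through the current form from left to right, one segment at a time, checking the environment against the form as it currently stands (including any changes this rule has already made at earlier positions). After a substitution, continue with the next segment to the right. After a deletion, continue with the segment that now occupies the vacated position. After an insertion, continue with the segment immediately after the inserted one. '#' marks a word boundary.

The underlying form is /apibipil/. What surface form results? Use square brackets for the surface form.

1 Glottal Epenthesis: [apibipil] → [hapibipil]
2 h-Deletion: [hapibipil] → [apibipil]
3 Intervocalic Voicing: [apibipil] → [abibibil]

[abibibil]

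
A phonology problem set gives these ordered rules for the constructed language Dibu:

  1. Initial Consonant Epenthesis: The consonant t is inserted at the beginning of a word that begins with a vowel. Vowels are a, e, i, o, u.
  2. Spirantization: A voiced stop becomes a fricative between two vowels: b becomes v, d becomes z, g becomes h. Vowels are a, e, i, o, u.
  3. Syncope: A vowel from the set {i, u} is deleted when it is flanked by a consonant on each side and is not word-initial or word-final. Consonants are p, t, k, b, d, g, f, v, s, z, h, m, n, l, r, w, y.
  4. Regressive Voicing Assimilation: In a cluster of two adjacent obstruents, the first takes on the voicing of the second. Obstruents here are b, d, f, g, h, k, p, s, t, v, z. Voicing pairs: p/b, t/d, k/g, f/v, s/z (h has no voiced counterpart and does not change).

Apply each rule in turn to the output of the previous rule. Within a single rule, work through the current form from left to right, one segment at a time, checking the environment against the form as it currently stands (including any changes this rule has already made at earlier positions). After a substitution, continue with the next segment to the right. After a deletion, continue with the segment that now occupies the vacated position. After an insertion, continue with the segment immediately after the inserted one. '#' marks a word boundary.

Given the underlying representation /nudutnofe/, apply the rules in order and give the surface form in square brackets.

[nstnofe]

1 Initial Consonant Epenthesis: no change — [nudutnofe]
2 Spirantization: [nudutnofe] → [nuzutnofe]
3 Syncope: [nuzutnofe] → [nztnofe]
4 Regressive Voicing Assimilation: [nztnofe] → [nstnofe]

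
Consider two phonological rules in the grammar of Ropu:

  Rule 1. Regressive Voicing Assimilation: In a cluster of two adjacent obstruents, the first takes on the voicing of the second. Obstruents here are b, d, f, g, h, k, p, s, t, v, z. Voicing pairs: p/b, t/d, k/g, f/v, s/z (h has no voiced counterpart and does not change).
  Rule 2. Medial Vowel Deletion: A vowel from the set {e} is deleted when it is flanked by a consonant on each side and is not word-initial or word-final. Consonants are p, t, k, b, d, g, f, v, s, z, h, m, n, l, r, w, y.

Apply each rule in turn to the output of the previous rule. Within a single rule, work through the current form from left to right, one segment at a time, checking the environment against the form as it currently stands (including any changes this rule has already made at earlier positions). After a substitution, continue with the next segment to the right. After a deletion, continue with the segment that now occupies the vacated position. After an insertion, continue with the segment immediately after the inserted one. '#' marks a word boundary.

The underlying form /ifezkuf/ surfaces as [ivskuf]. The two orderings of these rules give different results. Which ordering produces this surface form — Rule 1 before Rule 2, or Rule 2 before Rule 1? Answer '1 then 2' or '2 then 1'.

Order 1 then 2:
  1 Regressive Voicing Assimilation: [ifezkuf] → [ifeskuf]
  2 Medial Vowel Deletion: [ifeskuf] → [ifskuf]
  result: [ifskuf]
Order 2 then 1:
  2 Medial Vowel Deletion: [ifezkuf] → [ifzkuf]
  1 Regressive Voicing Assimilation: [ifzkuf] → [ivskuf]
  result: [ivskuf]

2 then 1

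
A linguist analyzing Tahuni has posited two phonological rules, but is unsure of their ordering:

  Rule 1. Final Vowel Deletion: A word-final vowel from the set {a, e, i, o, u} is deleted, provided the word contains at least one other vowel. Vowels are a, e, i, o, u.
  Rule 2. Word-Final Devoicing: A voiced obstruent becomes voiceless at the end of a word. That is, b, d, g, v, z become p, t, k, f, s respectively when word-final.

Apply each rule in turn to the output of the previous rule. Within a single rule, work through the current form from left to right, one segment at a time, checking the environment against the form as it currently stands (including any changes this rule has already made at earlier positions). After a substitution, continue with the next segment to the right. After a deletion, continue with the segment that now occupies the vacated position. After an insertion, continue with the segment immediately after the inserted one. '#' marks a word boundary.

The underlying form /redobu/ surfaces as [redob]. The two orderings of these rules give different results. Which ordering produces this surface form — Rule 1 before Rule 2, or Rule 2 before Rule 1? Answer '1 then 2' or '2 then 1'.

2 then 1

Order 1 then 2:
  1 Final Vowel Deletion: [redobu] → [redob]
  2 Word-Final Devoicing: [redob] → [redop]
  result: [redop]
Order 2 then 1:
  2 Word-Final Devoicing: no change — [redobu]
  1 Final Vowel Deletion: [redobu] → [redob]
  result: [redob]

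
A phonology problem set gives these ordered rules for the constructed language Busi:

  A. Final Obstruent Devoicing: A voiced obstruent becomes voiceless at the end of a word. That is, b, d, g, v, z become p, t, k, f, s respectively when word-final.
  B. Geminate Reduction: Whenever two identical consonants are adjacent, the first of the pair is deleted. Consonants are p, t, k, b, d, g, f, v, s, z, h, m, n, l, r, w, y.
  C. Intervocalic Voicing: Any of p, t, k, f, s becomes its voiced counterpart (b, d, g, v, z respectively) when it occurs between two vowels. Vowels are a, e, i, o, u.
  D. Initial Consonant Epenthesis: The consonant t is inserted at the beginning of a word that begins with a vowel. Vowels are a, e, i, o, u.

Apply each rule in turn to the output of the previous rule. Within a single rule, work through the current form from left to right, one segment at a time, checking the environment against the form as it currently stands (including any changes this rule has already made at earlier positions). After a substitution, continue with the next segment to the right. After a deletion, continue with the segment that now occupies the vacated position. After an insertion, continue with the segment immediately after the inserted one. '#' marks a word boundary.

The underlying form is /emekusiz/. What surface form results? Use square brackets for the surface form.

[temeguzis]

A Final Obstruent Devoicing: [emekusiz] → [emekusis]
B Geminate Reduction: no change — [emekusis]
C Intervocalic Voicing: [emekusis] → [emeguzis]
D Initial Consonant Epenthesis: [emeguzis] → [temeguzis]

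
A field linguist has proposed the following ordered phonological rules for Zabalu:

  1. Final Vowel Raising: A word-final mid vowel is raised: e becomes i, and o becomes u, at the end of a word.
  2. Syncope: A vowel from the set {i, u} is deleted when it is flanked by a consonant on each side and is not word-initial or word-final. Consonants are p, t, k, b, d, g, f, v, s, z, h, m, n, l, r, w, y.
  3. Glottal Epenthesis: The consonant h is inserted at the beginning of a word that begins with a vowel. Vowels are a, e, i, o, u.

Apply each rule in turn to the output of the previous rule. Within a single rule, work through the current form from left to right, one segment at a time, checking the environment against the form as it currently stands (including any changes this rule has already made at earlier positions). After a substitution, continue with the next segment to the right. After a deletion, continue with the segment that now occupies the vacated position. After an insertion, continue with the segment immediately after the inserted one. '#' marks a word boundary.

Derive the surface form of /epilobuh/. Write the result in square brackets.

[heplobh]

1 Final Vowel Raising: no change — [epilobuh]
2 Syncope: [epilobuh] → [eplobh]
3 Glottal Epenthesis: [eplobh] → [heplobh]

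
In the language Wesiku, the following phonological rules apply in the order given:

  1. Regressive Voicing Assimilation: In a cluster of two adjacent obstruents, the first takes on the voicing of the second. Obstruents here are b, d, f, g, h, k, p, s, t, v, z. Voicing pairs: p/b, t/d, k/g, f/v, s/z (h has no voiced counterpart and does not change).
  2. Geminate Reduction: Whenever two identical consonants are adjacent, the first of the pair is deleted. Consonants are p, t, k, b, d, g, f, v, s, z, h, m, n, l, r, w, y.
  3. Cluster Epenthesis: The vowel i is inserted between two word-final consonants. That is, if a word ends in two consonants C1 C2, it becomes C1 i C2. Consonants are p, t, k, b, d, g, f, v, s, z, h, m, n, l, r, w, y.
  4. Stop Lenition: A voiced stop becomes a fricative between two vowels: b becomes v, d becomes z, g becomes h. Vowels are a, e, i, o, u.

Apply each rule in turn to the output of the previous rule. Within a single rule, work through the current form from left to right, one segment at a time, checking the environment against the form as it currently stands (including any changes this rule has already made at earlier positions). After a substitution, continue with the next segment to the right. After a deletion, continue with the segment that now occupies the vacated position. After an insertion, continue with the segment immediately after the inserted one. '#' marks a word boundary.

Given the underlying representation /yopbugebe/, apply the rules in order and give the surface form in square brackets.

[yovuheve]

1 Regressive Voicing Assimilation: [yopbugebe] → [yobbugebe]
2 Geminate Reduction: [yobbugebe] → [yobugebe]
3 Cluster Epenthesis: no change — [yobugebe]
4 Stop Lenition: [yobugebe] → [yovuheve]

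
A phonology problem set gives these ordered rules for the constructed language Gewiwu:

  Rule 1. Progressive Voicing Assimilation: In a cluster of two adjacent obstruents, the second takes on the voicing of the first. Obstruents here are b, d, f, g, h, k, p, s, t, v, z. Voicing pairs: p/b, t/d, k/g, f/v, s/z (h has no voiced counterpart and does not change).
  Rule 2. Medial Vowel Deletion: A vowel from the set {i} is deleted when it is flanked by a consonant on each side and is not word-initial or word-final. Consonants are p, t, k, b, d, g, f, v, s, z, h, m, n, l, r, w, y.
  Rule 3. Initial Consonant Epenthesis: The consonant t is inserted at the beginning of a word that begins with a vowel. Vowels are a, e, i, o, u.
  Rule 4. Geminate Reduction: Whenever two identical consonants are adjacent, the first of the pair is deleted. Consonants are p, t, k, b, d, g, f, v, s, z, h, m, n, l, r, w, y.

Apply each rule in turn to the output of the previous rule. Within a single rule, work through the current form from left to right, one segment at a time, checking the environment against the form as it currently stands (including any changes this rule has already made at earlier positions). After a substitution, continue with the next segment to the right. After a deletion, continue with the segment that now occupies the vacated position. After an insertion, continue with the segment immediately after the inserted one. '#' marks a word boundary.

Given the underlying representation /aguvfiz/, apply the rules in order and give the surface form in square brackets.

Rule 1 Progressive Voicing Assimilation: [aguvfiz] → [aguvviz]
Rule 2 Medial Vowel Deletion: [aguvviz] → [aguvvz]
Rule 3 Initial Consonant Epenthesis: [aguvvz] → [taguvvz]
Rule 4 Geminate Reduction: [taguvvz] → [taguvz]

[taguvz]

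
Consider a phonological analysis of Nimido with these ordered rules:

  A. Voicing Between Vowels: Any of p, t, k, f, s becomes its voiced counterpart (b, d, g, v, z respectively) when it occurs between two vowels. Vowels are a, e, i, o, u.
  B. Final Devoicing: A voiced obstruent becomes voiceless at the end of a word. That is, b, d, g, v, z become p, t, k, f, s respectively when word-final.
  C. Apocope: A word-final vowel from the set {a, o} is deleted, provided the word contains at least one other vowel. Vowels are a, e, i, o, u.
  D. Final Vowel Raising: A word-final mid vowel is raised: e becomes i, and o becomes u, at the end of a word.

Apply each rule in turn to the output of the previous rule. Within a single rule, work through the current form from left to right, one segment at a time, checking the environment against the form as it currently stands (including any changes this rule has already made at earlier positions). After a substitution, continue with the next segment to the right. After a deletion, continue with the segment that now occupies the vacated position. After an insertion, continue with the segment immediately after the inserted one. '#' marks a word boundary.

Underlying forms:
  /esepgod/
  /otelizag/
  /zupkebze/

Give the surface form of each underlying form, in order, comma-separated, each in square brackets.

[ezepgot], [odelizak], [zupkebzi]

/esepgod/:
  A Voicing Between Vowels: [esepgod] → [ezepgod]
  B Final Devoicing: [ezepgod] → [ezepgot]
  C Apocope: no change — [ezepgot]
  D Final Vowel Raising: no change — [ezepgot]
/otelizag/:
  A Voicing Between Vowels: [otelizag] → [odelizag]
  B Final Devoicing: [odelizag] → [odelizak]
  C Apocope: no change — [odelizak]
  D Final Vowel Raising: no change — [odelizak]
/zupkebze/:
  A Voicing Between Vowels: no change — [zupkebze]
  B Final Devoicing: no change — [zupkebze]
  C Apocope: no change — [zupkebze]
  D Final Vowel Raising: [zupkebze] → [zupkebzi]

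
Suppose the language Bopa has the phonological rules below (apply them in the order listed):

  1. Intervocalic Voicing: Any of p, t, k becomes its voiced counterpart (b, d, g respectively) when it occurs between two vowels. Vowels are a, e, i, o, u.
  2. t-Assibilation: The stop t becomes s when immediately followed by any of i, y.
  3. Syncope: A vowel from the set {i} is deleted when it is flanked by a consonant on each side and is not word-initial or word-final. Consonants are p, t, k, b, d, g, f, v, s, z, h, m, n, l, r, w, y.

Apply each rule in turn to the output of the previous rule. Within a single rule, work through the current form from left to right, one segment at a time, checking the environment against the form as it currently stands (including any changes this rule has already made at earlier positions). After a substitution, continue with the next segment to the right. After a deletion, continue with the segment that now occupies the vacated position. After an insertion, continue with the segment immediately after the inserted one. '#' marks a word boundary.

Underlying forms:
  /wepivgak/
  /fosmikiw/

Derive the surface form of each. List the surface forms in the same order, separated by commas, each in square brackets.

[webvgak], [fosmgw]

/wepivgak/:
  1 Intervocalic Voicing: [wepivgak] → [webivgak]
  2 t-Assibilation: no change — [webivgak]
  3 Syncope: [webivgak] → [webvgak]
/fosmikiw/:
  1 Intervocalic Voicing: [fosmikiw] → [fosmigiw]
  2 t-Assibilation: no change — [fosmigiw]
  3 Syncope: [fosmigiw] → [fosmgw]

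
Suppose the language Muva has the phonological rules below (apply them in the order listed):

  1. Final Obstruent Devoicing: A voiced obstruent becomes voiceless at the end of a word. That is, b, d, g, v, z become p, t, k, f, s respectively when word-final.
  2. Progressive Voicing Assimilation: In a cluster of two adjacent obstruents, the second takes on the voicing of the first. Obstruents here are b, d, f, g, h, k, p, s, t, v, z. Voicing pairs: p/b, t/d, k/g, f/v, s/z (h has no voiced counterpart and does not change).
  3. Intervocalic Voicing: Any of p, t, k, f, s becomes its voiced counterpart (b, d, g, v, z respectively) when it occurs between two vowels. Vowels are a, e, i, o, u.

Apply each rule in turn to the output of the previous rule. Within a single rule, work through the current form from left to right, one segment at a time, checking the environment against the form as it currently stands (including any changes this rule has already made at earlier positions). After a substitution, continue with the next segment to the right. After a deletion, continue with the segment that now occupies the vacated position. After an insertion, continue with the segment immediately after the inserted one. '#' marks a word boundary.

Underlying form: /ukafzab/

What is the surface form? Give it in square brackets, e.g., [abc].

[ugafsap]

1 Final Obstruent Devoicing: [ukafzab] → [ukafzap]
2 Progressive Voicing Assimilation: [ukafzap] → [ukafsap]
3 Intervocalic Voicing: [ukafsap] → [ugafsap]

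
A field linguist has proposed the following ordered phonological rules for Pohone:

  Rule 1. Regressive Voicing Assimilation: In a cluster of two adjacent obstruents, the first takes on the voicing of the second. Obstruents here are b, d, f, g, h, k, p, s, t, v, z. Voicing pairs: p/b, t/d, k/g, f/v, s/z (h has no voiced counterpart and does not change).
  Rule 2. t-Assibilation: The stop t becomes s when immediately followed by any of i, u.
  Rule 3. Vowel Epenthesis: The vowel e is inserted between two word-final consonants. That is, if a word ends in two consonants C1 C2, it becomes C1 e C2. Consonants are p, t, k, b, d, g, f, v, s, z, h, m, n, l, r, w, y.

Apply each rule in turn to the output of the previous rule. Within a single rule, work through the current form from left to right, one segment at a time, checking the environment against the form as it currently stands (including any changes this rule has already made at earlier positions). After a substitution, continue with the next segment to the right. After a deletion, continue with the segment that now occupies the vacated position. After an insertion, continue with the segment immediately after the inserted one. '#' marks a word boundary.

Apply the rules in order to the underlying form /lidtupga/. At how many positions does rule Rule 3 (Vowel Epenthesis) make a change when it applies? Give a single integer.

0

Rule 1 Regressive Voicing Assimilation: [lidtupga] → [littubga]
Rule 2 t-Assibilation: [littubga] → [litsubga]
Rule 3 Vowel Epenthesis: no change — [litsubga]
Rule Rule 3 changed 0 position(s).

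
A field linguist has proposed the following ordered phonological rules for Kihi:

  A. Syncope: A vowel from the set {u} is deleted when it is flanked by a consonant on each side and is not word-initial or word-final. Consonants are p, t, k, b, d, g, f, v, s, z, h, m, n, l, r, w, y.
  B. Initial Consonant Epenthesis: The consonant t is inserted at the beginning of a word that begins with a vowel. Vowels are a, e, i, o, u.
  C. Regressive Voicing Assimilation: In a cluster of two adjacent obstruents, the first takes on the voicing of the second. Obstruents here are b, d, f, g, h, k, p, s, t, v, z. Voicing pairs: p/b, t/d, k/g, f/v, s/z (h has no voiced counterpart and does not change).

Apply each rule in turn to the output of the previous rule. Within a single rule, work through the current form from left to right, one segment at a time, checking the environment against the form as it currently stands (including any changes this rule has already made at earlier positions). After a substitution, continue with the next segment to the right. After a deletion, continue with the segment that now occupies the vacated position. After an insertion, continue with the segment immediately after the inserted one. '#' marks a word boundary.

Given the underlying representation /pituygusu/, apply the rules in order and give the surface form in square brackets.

[pityksu]

A Syncope: [pituygusu] → [pitygsu]
B Initial Consonant Epenthesis: no change — [pitygsu]
C Regressive Voicing Assimilation: [pitygsu] → [pityksu]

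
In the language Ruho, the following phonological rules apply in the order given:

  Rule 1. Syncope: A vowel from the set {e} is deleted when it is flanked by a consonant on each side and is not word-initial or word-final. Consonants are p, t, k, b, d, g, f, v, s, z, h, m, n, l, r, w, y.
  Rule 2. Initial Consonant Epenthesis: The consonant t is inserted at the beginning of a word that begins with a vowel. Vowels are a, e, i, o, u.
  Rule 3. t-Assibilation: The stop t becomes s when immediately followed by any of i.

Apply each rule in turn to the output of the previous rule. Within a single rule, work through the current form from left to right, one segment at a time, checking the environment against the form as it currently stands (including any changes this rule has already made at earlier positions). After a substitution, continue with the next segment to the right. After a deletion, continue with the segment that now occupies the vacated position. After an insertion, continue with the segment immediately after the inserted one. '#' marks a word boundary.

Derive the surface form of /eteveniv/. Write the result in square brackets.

Rule 1 Syncope: [eteveniv] → [etvniv]
Rule 2 Initial Consonant Epenthesis: [etvniv] → [tetvniv]
Rule 3 t-Assibilation: no change — [tetvniv]

[tetvniv]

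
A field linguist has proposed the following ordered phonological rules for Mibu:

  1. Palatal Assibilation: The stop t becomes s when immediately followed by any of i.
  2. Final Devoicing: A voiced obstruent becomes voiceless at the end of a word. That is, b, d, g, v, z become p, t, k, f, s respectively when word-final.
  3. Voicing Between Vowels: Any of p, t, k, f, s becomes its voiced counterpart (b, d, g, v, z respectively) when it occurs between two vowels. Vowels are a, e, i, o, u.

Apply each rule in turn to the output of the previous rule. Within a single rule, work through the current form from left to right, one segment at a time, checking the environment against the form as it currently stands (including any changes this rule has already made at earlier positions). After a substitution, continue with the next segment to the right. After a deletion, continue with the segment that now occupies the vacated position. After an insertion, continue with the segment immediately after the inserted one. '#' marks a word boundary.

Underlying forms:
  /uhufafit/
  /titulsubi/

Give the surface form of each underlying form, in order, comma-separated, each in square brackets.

[uhuvavit], [sidulsubi]

/uhufafit/:
  1 Palatal Assibilation: no change — [uhufafit]
  2 Final Devoicing: no change — [uhufafit]
  3 Voicing Between Vowels: [uhufafit] → [uhuvavit]
/titulsubi/:
  1 Palatal Assibilation: [titulsubi] → [situlsubi]
  2 Final Devoicing: no change — [situlsubi]
  3 Voicing Between Vowels: [situlsubi] → [sidulsubi]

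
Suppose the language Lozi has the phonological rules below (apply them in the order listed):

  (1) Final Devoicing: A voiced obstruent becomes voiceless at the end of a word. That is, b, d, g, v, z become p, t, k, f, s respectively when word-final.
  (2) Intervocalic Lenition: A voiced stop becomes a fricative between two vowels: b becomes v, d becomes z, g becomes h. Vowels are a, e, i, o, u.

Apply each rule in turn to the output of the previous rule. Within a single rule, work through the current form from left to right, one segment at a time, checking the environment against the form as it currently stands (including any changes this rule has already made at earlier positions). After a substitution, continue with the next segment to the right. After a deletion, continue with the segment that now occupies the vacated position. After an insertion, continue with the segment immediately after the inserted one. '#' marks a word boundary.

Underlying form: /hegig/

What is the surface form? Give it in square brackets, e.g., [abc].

[hehik]

(1) Final Devoicing: [hegig] → [hegik]
(2) Intervocalic Lenition: [hegik] → [hehik]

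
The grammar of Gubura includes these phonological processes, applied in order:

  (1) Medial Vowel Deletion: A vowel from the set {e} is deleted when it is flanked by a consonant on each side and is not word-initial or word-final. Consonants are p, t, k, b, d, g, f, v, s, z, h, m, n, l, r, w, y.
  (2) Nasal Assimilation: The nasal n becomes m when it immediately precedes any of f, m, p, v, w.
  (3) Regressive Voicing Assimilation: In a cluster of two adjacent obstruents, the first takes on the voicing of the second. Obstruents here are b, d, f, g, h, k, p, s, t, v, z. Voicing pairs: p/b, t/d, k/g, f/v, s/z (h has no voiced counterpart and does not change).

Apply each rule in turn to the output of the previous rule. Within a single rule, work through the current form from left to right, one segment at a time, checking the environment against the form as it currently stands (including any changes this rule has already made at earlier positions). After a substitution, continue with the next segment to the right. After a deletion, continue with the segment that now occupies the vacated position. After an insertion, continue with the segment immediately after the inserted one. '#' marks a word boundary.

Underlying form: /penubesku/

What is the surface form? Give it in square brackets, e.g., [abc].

(1) Medial Vowel Deletion: [penubesku] → [pnubsku]
(2) Nasal Assimilation: no change — [pnubsku]
(3) Regressive Voicing Assimilation: [pnubsku] → [pnupsku]

[pnupsku]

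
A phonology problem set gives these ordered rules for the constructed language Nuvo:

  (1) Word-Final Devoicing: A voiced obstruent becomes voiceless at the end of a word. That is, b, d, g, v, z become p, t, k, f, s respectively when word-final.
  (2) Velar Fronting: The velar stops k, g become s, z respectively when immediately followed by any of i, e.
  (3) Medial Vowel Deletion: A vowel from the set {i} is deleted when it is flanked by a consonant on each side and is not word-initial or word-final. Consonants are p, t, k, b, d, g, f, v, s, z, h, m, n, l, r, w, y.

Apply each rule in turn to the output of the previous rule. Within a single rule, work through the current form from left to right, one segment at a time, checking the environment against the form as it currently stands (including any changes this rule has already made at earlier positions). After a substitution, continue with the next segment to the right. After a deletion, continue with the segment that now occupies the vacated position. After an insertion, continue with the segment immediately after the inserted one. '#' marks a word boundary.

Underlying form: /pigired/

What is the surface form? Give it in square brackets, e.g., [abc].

[pzret]

(1) Word-Final Devoicing: [pigired] → [pigiret]
(2) Velar Fronting: [pigiret] → [piziret]
(3) Medial Vowel Deletion: [piziret] → [pzret]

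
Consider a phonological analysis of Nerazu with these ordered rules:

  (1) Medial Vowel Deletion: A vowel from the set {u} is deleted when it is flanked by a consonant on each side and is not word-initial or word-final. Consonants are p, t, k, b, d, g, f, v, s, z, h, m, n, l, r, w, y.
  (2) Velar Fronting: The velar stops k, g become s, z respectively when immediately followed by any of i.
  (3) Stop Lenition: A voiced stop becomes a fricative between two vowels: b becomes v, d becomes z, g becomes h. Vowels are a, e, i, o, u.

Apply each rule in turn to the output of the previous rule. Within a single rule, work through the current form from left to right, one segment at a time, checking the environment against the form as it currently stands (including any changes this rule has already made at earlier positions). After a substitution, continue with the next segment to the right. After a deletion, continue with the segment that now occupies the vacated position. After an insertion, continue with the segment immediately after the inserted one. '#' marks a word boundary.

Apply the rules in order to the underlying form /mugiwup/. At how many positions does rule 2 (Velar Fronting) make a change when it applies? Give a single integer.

1

(1) Medial Vowel Deletion: [mugiwup] → [mgiwp]
(2) Velar Fronting: [mgiwp] → [mziwp]
(3) Stop Lenition: no change — [mziwp]
Rule 2 changed 1 position(s).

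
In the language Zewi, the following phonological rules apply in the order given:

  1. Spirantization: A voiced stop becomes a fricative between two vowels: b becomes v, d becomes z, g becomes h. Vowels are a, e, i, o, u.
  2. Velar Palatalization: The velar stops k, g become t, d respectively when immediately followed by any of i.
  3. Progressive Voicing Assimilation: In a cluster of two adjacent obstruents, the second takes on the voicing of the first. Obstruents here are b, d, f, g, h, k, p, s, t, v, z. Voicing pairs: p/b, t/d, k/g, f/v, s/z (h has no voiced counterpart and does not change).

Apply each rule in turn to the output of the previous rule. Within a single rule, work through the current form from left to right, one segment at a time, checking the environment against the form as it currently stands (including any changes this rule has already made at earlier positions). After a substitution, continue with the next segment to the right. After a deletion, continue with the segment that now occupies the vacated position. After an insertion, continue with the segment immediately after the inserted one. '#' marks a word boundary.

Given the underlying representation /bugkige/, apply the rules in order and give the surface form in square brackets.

[bugdihe]

1 Spirantization: [bugkige] → [bugkihe]
2 Velar Palatalization: [bugkihe] → [bugtihe]
3 Progressive Voicing Assimilation: [bugtihe] → [bugdihe]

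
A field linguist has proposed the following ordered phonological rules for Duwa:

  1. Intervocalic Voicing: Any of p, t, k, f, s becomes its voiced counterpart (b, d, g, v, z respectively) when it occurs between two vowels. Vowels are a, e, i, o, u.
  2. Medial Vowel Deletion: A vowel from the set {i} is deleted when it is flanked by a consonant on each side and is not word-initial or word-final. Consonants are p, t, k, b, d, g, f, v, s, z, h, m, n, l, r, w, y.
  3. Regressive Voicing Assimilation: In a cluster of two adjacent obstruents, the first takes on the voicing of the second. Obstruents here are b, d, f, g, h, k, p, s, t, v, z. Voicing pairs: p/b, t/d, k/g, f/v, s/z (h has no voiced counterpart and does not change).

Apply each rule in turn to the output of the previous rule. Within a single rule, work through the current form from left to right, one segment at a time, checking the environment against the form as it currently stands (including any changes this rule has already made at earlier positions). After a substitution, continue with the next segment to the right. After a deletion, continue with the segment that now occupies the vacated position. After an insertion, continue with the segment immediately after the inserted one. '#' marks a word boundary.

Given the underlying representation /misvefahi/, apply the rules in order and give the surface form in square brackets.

[mzvevahi]

1 Intervocalic Voicing: [misvefahi] → [misvevahi]
2 Medial Vowel Deletion: [misvevahi] → [msvevahi]
3 Regressive Voicing Assimilation: [msvevahi] → [mzvevahi]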